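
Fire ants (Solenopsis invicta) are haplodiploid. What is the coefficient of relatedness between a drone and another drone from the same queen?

0.5

Haploid brothers each carry a random half of the queen's diploid genome, so on average they share half: r = 1/2.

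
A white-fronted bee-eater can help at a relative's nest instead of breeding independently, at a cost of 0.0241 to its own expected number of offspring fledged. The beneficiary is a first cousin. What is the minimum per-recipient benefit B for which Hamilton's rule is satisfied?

r to a first cousin = 1/8 (first cousins share one grandparent pair — two paths of length 4: r = 2·(1/2)^4 = 1/8).
Hamilton's rule with n recipients of equal r: n·r·B > C, so B > C/(n·r) = 0.0241/(1·0.125) = 0.1928.

0.1928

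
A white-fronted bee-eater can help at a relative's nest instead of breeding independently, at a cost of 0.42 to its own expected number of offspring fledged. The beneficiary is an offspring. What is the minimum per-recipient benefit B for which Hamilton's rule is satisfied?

0.84

r to an offspring = 0.5 (one parent–offspring link: r = (1/2)^1 = 1/2).
Hamilton's rule with n recipients of equal r: n·r·B > C, so B > C/(n·r) = 0.42/(1·0.5) = 0.84.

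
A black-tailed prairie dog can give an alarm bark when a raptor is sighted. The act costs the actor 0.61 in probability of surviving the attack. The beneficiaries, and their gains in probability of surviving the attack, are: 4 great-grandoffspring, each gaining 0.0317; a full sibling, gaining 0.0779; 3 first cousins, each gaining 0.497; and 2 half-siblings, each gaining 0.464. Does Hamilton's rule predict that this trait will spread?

Hamilton's rule: the trait is favored when the sum of r·B over every recipient exceeds the actor's cost C.
r to a great-grandoffspring = 0.125 (three parent–offspring links: r = (1/2)^3 = 1/8).
r to a full sibling = 1/2 (full sibs share both parents — two paths of length 2: r = 2·(1/2)^2 = 1/2).
r to a first cousin = 0.125 (first cousins share one grandparent pair — two paths of length 4: r = 2·(1/2)^4 = 1/8).
r to a half-sibling = 0.25 (half-sibs share one parent — one path of length 2: r = (1/2)^2 = 1/4).
Summing one r·B term per recipient: 4·0.125·0.0317 + 1·0.5·0.0779 + 3·0.125·0.497 + 2·0.25·0.464 = 0.473175.
0.473175 < 0.61: the indirect benefit is less than the cost.

No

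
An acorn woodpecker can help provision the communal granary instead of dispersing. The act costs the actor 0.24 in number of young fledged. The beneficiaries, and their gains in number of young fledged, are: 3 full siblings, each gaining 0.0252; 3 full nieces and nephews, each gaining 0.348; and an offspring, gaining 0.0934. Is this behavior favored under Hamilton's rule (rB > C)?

Hamilton's rule: the trait is favored when the sum of r·B over every recipient exceeds the actor's cost C.
r to a full sibling = 1/2 (full sibs share both parents — two paths of length 2: r = 2·(1/2)^2 = 1/2).
r to a full niece or nephew = 0.25 (full aunt/uncle↔niece/nephew: two paths of length 3 through the shared grandparent pair: r = 2·(1/2)^3 = 1/4).
r to an offspring = 0.5 (one parent–offspring link: r = (1/2)^1 = 1/2).
Summing one r·B term per recipient: 3·0.5·0.0252 + 3·0.25·0.348 + 1·0.5·0.0934 = 0.3455.
0.3455 > 0.24: the indirect benefit exceeds the cost.

Yes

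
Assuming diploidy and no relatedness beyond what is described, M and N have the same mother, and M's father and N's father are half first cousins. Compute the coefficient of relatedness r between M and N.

Wright's path rule: contributions from independent ancestry routes add.
M and N are related in two ways: half-sibs through their shared mother (r = 1/4) and half second cousins through their fathers (r = 1/64).
r = 1/4 + 1/64 = 0.265625.

0.265625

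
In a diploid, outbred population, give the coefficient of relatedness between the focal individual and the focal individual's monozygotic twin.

1

Each parent–offspring link contributes a factor of 1/2, and independent paths through distinct common ancestors add.
Monozygotic twins share every allele identical by descent: r = 1.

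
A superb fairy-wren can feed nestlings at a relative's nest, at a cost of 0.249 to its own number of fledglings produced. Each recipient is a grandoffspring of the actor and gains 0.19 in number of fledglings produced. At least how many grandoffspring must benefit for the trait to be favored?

r to a grandoffspring = 1/4 (two parent–offspring links: r = (1/2)^2 = 1/4).
Hamilton's rule: n·r·B > C  ⇒  n > C/(r·B) = 0.249/(0.25·0.19) = 5.242.
The smallest integer exceeding 5.242 is 6.

6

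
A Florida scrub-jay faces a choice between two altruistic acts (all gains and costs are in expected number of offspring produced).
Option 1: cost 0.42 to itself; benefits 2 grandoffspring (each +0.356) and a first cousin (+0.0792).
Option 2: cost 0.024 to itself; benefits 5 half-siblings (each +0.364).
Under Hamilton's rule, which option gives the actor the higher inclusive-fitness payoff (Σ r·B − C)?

Option 2

Option 1: r to a grandoffspring = 0.25.
Option 1: r to a first cousin = 0.125.
Option 1: Σ r·B − C = (2·0.25·0.356 + 1·0.125·0.0792) − 0.42 = -0.2321.
Option 2: r to a half-sibling = 0.25.
Option 2: Σ r·B − C = (5·0.25·0.364) − 0.024 = 0.431.
Option 2 has the higher net inclusive-fitness payoff.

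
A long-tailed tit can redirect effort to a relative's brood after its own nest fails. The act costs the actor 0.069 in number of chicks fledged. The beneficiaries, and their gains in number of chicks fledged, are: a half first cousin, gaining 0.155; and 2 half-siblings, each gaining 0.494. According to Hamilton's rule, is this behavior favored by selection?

Hamilton's rule: the trait is favored when the sum of r·B over every recipient exceeds the actor's cost C.
r to a half first cousin = 0.0625 (half first cousins share one grandparent — one path of length 4: r = (1/2)^4 = 1/16).
r to a half-sibling = 0.25 (half-sibs share one parent — one path of length 2: r = (1/2)^2 = 1/4).
Summing one r·B term per recipient: 1·0.0625·0.155 + 2·0.25·0.494 = 0.2566875.
0.2566875 > 0.069: the indirect benefit exceeds the cost.

Yes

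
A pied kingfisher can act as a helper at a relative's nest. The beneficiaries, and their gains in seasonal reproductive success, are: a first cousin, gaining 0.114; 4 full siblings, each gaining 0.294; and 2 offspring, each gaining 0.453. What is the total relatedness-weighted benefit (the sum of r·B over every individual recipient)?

r to a first cousin = 1/8 (first cousins share one grandparent pair — two paths of length 4: r = 2·(1/2)^4 = 1/8).
r to a full sibling = 1/2 (full sibs share both parents — two paths of length 2: r = 2·(1/2)^2 = 1/2).
r to an offspring = 0.5 (one parent–offspring link: r = (1/2)^1 = 1/2).
Summing one r·B term per recipient: 1·0.125·0.114 + 4·0.5·0.294 + 2·0.5·0.453 = 1.05525.

1.05525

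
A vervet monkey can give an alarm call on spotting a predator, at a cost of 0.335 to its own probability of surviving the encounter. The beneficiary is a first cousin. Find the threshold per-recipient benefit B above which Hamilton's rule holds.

2.68

r to a first cousin = 1/8 (first cousins share one grandparent pair — two paths of length 4: r = 2·(1/2)^4 = 1/8).
Hamilton's rule with n recipients of equal r: n·r·B > C, so B > C/(n·r) = 0.335/(1·0.125) = 2.68.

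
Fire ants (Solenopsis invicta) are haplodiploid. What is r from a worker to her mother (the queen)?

0.5

One meiotic link between diploid queen and diploid daughter: r = 1/2.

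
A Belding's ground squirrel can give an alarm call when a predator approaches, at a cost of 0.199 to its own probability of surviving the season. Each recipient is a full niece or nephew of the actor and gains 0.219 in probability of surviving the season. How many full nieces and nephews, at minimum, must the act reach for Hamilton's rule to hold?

4

r to a full niece or nephew = 1/4 (full aunt/uncle↔niece/nephew: two paths of length 3 through the shared grandparent pair: r = 2·(1/2)^3 = 1/4).
Hamilton's rule: n·r·B > C  ⇒  n > C/(r·B) = 0.199/(0.25·0.219) = 3.635.
The smallest integer exceeding 3.635 is 4.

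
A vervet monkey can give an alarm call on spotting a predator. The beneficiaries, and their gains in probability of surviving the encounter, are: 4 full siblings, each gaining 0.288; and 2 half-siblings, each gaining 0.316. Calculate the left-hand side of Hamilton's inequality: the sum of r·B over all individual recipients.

r to a full sibling = 0.5 (full sibs share both parents — two paths of length 2: r = 2·(1/2)^2 = 1/2).
r to a half-sibling = 1/4 (half-sibs share one parent — one path of length 2: r = (1/2)^2 = 1/4).
Summing one r·B term per recipient: 4·0.5·0.288 + 2·0.25·0.316 = 0.734.

0.734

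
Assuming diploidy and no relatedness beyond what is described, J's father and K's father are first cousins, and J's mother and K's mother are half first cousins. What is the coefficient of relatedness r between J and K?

Independent pedigree routes through distinct common ancestors add.
J and K are related in two ways: second cousins through their fathers (r = 1/32) and half second cousins through their mothers (r = 1/64).
r = 1/32 + 1/64 = 0.046875.

0.046875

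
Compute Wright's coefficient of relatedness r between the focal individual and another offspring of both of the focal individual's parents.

0.5

Each parent–offspring link contributes a factor of 1/2, and independent paths through distinct common ancestors add.
Full sibs share both parents — two paths of length 2: r = 2·(1/2)^2 = 1/2.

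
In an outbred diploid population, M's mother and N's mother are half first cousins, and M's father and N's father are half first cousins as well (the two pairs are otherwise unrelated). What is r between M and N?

Relatedness sums over independent paths through distinct common ancestors.
M and N are related in two ways: half second cousins through their mothers (r = 1/64) and half second cousins through their fathers (r = 1/64).
r = 1/64 + 1/64 = 1/32 = 0.03125.

0.03125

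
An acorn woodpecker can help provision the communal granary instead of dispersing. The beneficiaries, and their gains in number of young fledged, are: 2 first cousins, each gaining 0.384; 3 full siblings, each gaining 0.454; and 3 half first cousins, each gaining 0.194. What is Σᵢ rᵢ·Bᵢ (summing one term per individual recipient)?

0.813375

r to a first cousin = 0.125 (first cousins share one grandparent pair — two paths of length 4: r = 2·(1/2)^4 = 1/8).
r to a full sibling = 0.5 (full sibs share both parents — two paths of length 2: r = 2·(1/2)^2 = 1/2).
r to a half first cousin = 0.0625 (half first cousins share one grandparent — one path of length 4: r = (1/2)^4 = 1/16).
Summing one r·B term per recipient: 2·0.125·0.384 + 3·0.5·0.454 + 3·0.0625·0.194 = 0.813375.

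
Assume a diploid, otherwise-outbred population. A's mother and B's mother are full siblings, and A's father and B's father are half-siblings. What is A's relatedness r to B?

0.1875

Independent pedigree routes through distinct common ancestors add.
A and B are related in two ways: first cousins through their mothers (r = 1/8) and half first cousins through their fathers (r = 1/16).
r = 1/8 + 1/16 = 3/16 = 0.1875.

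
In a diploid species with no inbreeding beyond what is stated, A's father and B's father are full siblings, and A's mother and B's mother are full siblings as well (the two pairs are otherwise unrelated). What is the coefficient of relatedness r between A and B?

0.25

With two independent routes of shared ancestry, r is the sum of the two contributions.
A and B are related in two ways: first cousins through their fathers (r = 1/8) and first cousins through their mothers (r = 1/8) — i.e. double first cousins.
r = 1/8 + 1/8 = 1/4 = 0.25.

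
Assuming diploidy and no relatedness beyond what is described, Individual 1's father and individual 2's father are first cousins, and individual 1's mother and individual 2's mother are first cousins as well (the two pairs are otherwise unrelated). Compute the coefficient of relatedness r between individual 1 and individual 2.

0.0625

With two independent routes of shared ancestry, r is the sum of the two contributions.
Individual 1 and individual 2 are related in two ways: second cousins through their fathers (r = 1/32) and second cousins through their mothers (r = 1/32).
r = 1/32 + 1/32 = 0.0625.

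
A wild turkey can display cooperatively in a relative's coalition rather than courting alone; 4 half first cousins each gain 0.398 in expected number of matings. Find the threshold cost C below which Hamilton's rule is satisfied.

0.0995

r to a half first cousin = 1/16 (half first cousins share one grandparent — one path of length 4: r = (1/2)^4 = 1/16).
Hamilton's rule: n·r·B > C, so the trait is favored while C < n·r·B = 4·0.0625·0.398 = 0.0995.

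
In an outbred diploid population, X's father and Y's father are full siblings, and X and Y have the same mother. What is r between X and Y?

0.375

Wright's path rule: contributions from independent ancestry routes add.
X and Y are related in two ways: first cousins through their fathers (r = 1/8) and half-sibs through their shared mother (r = 1/4).
r = 1/8 + 1/4 = 0.375.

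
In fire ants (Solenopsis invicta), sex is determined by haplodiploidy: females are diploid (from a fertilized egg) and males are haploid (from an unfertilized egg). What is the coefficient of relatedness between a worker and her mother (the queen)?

One meiotic link between diploid queen and diploid daughter: r = 1/2.

0.5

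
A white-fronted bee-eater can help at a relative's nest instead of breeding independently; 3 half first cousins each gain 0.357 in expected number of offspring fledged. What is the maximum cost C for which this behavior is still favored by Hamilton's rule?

r to a half first cousin = 0.0625 (half first cousins share one grandparent — one path of length 4: r = (1/2)^4 = 1/16).
Hamilton's rule: n·r·B > C, so the trait is favored while C < n·r·B = 3·0.0625·0.357 = 0.0669375.

0.0669375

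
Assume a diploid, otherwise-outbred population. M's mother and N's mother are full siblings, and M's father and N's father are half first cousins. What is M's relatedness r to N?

0.140625

With two independent routes of shared ancestry, r is the sum of the two contributions.
M and N are related in two ways: first cousins through their mothers (r = 1/8) and half second cousins through their fathers (r = 1/64).
r = 1/8 + 1/64 = 0.140625.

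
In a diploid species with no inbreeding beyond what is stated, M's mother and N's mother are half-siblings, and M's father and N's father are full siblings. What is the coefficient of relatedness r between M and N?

Independent pedigree routes through distinct common ancestors add.
M and N are related in two ways: half first cousins through their mothers (r = 1/16) and first cousins through their fathers (r = 1/8).
r = 1/16 + 1/8 = 0.1875.

0.1875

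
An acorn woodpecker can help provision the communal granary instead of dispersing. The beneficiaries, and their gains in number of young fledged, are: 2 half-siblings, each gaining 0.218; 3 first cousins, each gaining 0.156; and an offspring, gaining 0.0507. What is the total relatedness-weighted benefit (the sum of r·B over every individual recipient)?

r to a half-sibling = 0.25 (half-sibs share one parent — one path of length 2: r = (1/2)^2 = 1/4).
r to a first cousin = 1/8 (first cousins share one grandparent pair — two paths of length 4: r = 2·(1/2)^4 = 1/8).
r to an offspring = 1/2 (one parent–offspring link: r = (1/2)^1 = 1/2).
Summing one r·B term per recipient: 2·0.25·0.218 + 3·0.125·0.156 + 1·0.5·0.0507 = 0.19285.

0.19285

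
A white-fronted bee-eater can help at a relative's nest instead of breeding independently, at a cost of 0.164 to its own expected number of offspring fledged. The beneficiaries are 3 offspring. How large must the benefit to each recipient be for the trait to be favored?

r to an offspring = 1/2 (one parent–offspring link: r = (1/2)^1 = 1/2).
Hamilton's rule with n recipients of equal r: n·r·B > C, so B > C/(n·r) = 0.164/(3·0.5) = 0.1093.

0.1093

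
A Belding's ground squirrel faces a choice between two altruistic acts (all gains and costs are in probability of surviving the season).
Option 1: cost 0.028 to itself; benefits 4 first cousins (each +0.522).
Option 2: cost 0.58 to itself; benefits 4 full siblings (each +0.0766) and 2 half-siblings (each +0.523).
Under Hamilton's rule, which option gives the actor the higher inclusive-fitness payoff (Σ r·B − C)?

Option 1: r to a first cousin = 0.125.
Option 1: Σ r·B − C = (4·0.125·0.522) − 0.028 = 0.233.
Option 2: r to a full sibling = 0.5.
Option 2: r to a half-sibling = 0.25.
Option 2: Σ r·B − C = (4·0.5·0.0766 + 2·0.25·0.523) − 0.58 = -0.1653.
Option 1 has the higher net inclusive-fitness payoff.

Option 1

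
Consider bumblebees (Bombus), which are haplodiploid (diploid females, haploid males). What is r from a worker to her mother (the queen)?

0.5

One meiotic link between diploid queen and diploid daughter: r = 1/2.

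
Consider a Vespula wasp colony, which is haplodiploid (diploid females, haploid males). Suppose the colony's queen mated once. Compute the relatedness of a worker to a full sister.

0.75

Haplodiploid full sisters inherit their father's entire haploid genome identically (contributing 1/2) and on average half of their mother's contribution (1/2 · 1/2 = 1/4); r = 1/2 + 1/4 = 3/4.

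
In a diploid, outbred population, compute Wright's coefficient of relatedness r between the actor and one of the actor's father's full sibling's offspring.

0.125

Each parent–offspring link contributes a factor of 1/2, and independent paths through distinct common ancestors add.
First cousins share one grandparent pair — two paths of length 4: r = 2·(1/2)^4 = 1/8.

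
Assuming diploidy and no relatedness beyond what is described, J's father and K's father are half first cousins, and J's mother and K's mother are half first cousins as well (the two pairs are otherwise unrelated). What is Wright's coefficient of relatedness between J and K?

Relatedness sums over independent paths through distinct common ancestors.
J and K are related in two ways: half second cousins through their fathers (r = 1/64) and half second cousins through their mothers (r = 1/64).
r = 1/64 + 1/64 = 1/32 = 0.03125.

0.03125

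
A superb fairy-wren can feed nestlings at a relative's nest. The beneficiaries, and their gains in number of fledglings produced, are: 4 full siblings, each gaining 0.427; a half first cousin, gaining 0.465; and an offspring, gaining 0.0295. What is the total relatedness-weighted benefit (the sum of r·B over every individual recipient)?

0.8978125

r to a full sibling = 0.5 (full sibs share both parents — two paths of length 2: r = 2·(1/2)^2 = 1/2).
r to a half first cousin = 0.0625 (half first cousins share one grandparent — one path of length 4: r = (1/2)^4 = 1/16).
r to an offspring = 1/2 (one parent–offspring link: r = (1/2)^1 = 1/2).
Summing one r·B term per recipient: 4·0.5·0.427 + 1·0.0625·0.465 + 1·0.5·0.0295 = 0.8978125.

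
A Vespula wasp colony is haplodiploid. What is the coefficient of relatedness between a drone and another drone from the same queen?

0.5

Haploid brothers each carry a random half of the queen's diploid genome, so on average they share half: r = 1/2.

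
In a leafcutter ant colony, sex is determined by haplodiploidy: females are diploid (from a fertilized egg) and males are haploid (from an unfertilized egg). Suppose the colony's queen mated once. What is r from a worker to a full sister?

0.75

Haplodiploid full sisters inherit their father's entire haploid genome identically (contributing 1/2) and on average half of their mother's contribution (1/2 · 1/2 = 1/4); r = 1/2 + 1/4 = 3/4.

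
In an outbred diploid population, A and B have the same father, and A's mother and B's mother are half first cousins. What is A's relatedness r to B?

With two independent routes of shared ancestry, r is the sum of the two contributions.
A and B are related in two ways: half-sibs through their shared father (r = 1/4) and half second cousins through their mothers (r = 1/64).
r = 1/4 + 1/64 = 0.265625.

0.265625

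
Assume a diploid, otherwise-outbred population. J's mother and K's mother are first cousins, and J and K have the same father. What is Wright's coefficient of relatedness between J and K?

0.28125

Relatedness sums over independent paths through distinct common ancestors.
J and K are related in two ways: second cousins through their mothers (r = 1/32) and half-sibs through their shared father (r = 1/4).
r = 1/32 + 1/4 = 9/32 = 0.28125.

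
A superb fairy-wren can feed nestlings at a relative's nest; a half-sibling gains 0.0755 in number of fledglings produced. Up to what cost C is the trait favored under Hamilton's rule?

r to a half-sibling = 0.25 (half-sibs share one parent — one path of length 2: r = (1/2)^2 = 1/4).
Hamilton's rule: n·r·B > C, so the trait is favored while C < n·r·B = 1·0.25·0.0755 = 0.018875.

0.018875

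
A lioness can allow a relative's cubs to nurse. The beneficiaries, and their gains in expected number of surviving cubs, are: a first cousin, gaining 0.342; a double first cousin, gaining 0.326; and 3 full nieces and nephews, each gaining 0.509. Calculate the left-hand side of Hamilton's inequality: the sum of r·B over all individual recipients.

0.506

r to a first cousin = 1/8 (first cousins share one grandparent pair — two paths of length 4: r = 2·(1/2)^4 = 1/8).
r to a double first cousin = 0.25 (double first cousins share both grandparent pairs — four paths of length 4: r = 4·(1/2)^4 = 1/4).
r to a full niece or nephew = 0.25 (full aunt/uncle↔niece/nephew: two paths of length 3 through the shared grandparent pair: r = 2·(1/2)^3 = 1/4).
Summing one r·B term per recipient: 1·0.125·0.342 + 1·0.25·0.326 + 3·0.25·0.509 = 0.506.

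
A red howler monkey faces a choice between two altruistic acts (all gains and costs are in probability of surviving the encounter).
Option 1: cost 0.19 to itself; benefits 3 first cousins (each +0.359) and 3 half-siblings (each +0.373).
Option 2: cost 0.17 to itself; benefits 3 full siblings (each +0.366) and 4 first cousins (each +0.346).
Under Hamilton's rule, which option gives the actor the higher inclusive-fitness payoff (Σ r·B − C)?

Option 2

Option 1: r to a first cousin = 0.125.
Option 1: r to a half-sibling = 0.25.
Option 1: Σ r·B − C = (3·0.125·0.359 + 3·0.25·0.373) − 0.19 = 0.224375.
Option 2: r to a full sibling = 0.5.
Option 2: r to a first cousin = 0.125.
Option 2: Σ r·B − C = (3·0.5·0.366 + 4·0.125·0.346) − 0.17 = 0.552.
Option 2 has the higher net inclusive-fitness payoff.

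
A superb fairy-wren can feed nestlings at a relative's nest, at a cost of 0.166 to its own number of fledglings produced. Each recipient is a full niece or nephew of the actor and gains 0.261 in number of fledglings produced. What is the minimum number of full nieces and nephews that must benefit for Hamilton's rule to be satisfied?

r to a full niece or nephew = 1/4 (full aunt/uncle↔niece/nephew: two paths of length 3 through the shared grandparent pair: r = 2·(1/2)^3 = 1/4).
Hamilton's rule: n·r·B > C  ⇒  n > C/(r·B) = 0.166/(0.25·0.261) = 2.544.
The smallest integer exceeding 2.544 is 3.

3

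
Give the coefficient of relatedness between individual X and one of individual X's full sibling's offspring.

Each parent–offspring link contributes a factor of 1/2, and independent paths through distinct common ancestors add.
Full aunt/uncle↔niece/nephew: two paths of length 3 through the shared grandparent pair: r = 2·(1/2)^3 = 1/4.

0.25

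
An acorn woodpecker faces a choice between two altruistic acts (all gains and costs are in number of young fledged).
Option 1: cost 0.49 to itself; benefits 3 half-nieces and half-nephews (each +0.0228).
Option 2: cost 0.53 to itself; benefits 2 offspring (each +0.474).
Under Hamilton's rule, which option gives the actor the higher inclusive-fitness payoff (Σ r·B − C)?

Option 1: r to a half-niece or half-nephew = 0.125.
Option 1: Σ r·B − C = (3·0.125·0.0228) − 0.49 = -0.48145.
Option 2: r to an offspring = 0.5.
Option 2: Σ r·B − C = (2·0.5·0.474) − 0.53 = -0.056.
Option 2 has the higher net inclusive-fitness payoff.

Option 2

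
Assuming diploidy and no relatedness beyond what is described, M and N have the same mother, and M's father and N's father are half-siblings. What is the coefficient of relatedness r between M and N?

Independent pedigree routes through distinct common ancestors add.
M and N are related in two ways: half-sibs through their shared mother (r = 1/4) and half first cousins through their fathers (r = 1/16).
r = 1/4 + 1/16 = 0.3125.

0.3125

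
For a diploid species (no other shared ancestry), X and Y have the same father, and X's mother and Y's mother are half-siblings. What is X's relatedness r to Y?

0.3125

Independent pedigree routes through distinct common ancestors add.
X and Y are related in two ways: half-sibs through their shared father (r = 1/4) and half first cousins through their mothers (r = 1/16).
r = 1/4 + 1/16 = 5/16 = 0.3125.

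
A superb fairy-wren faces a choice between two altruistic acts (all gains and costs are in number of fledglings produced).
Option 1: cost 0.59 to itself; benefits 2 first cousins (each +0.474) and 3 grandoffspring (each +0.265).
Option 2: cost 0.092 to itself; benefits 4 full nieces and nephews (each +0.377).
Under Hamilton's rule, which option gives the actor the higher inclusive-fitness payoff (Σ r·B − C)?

Option 2

Option 1: r to a first cousin = 0.125.
Option 1: r to a grandoffspring = 0.25.
Option 1: Σ r·B − C = (2·0.125·0.474 + 3·0.25·0.265) − 0.59 = -0.27275.
Option 2: r to a full niece or nephew = 0.25.
Option 2: Σ r·B − C = (4·0.25·0.377) − 0.092 = 0.285.
Option 2 has the higher net inclusive-fitness payoff.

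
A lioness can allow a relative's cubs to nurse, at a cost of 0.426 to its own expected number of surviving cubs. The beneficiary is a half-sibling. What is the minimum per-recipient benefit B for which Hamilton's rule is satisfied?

1.704

r to a half-sibling = 0.25 (half-sibs share one parent — one path of length 2: r = (1/2)^2 = 1/4).
Hamilton's rule with n recipients of equal r: n·r·B > C, so B > C/(n·r) = 0.426/(1·0.25) = 1.704.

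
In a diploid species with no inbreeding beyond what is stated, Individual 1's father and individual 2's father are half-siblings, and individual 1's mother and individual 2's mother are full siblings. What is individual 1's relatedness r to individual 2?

With two independent routes of shared ancestry, r is the sum of the two contributions.
Individual 1 and individual 2 are related in two ways: half first cousins through their fathers (r = 1/16) and first cousins through their mothers (r = 1/8).
r = 1/16 + 1/8 = 3/16 = 0.1875.

0.1875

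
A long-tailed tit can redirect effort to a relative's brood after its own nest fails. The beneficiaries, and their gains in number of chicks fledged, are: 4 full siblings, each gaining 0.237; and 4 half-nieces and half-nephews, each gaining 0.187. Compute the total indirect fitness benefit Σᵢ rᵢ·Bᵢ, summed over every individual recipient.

r to a full sibling = 0.5 (full sibs share both parents — two paths of length 2: r = 2·(1/2)^2 = 1/2).
r to a half-niece or half-nephew = 0.125 (half-aunt/uncle↔niece/nephew: one path of length 3: r = (1/2)^3 = 1/8).
Summing one r·B term per recipient: 4·0.5·0.237 + 4·0.125·0.187 = 0.5675.

0.5675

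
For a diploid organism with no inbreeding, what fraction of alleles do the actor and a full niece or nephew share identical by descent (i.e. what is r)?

Full aunt/uncle↔niece/nephew: two paths of length 3 through the shared grandparent pair: r = 2·(1/2)^3 = 1/4.

0.25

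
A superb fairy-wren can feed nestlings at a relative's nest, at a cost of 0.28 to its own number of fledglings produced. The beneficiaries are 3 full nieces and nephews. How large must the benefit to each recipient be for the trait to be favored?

0.3733

r to a full niece or nephew = 0.25 (full aunt/uncle↔niece/nephew: two paths of length 3 through the shared grandparent pair: r = 2·(1/2)^3 = 1/4).
Hamilton's rule with n recipients of equal r: n·r·B > C, so B > C/(n·r) = 0.28/(3·0.25) = 0.3733.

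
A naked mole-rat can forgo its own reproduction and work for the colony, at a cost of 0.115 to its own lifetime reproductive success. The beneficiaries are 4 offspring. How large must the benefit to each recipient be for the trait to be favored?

0.0575

r to an offspring = 1/2 (one parent–offspring link: r = (1/2)^1 = 1/2).
Hamilton's rule with n recipients of equal r: n·r·B > C, so B > C/(n·r) = 0.115/(4·0.5) = 0.0575.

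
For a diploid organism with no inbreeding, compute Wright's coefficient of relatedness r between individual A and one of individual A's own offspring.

Each parent–offspring link contributes a factor of 1/2, and independent paths through distinct common ancestors add.
One parent–offspring link: r = (1/2)^1 = 1/2.

0.5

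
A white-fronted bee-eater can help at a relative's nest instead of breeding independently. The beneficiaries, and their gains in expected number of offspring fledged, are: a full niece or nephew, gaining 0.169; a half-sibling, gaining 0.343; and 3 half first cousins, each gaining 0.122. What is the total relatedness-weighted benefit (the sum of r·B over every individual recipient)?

0.150875

r to a full niece or nephew = 1/4 (full aunt/uncle↔niece/nephew: two paths of length 3 through the shared grandparent pair: r = 2·(1/2)^3 = 1/4).
r to a half-sibling = 0.25 (half-sibs share one parent — one path of length 2: r = (1/2)^2 = 1/4).
r to a half first cousin = 0.0625 (half first cousins share one grandparent — one path of length 4: r = (1/2)^4 = 1/16).
Summing one r·B term per recipient: 1·0.25·0.169 + 1·0.25·0.343 + 3·0.0625·0.122 = 0.150875.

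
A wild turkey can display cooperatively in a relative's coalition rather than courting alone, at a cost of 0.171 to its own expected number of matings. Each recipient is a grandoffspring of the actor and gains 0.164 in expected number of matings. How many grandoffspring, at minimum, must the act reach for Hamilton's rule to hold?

r to a grandoffspring = 0.25 (two parent–offspring links: r = (1/2)^2 = 1/4).
Hamilton's rule: n·r·B > C  ⇒  n > C/(r·B) = 0.171/(0.25·0.164) = 4.171.
The smallest integer exceeding 4.171 is 5.

5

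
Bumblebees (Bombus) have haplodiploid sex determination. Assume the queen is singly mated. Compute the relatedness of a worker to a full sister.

Haplodiploid full sisters inherit their father's entire haploid genome identically (contributing 1/2) and on average half of their mother's contribution (1/2 · 1/2 = 1/4); r = 1/2 + 1/4 = 3/4.

0.75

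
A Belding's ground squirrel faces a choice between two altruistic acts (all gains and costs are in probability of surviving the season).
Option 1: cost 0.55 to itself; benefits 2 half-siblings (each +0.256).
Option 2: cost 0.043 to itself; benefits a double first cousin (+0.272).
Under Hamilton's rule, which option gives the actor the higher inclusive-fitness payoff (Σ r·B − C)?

Option 2

Option 1: r to a half-sibling = 0.25.
Option 1: Σ r·B − C = (2·0.25·0.256) − 0.55 = -0.422.
Option 2: r to a double first cousin = 0.25.
Option 2: Σ r·B − C = (1·0.25·0.272) − 0.043 = 0.025.
Option 2 has the higher net inclusive-fitness payoff.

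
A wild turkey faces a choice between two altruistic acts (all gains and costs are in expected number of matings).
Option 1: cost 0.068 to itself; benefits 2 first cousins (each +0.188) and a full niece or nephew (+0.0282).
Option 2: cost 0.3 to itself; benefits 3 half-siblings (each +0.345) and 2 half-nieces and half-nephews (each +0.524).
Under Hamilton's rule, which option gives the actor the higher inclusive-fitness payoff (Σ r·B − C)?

Option 1: r to a first cousin = 0.125.
Option 1: r to a full niece or nephew = 0.25.
Option 1: Σ r·B − C = (2·0.125·0.188 + 1·0.25·0.0282) − 0.068 = -0.01395.
Option 2: r to a half-sibling = 0.25.
Option 2: r to a half-niece or half-nephew = 0.125.
Option 2: Σ r·B − C = (3·0.25·0.345 + 2·0.125·0.524) − 0.3 = 0.08975.
Option 2 has the higher net inclusive-fitness payoff.

Option 2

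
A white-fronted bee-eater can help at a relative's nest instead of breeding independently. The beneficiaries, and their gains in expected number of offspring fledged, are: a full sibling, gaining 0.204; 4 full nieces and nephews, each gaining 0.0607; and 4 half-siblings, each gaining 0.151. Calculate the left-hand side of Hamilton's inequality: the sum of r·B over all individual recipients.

r to a full sibling = 1/2 (full sibs share both parents — two paths of length 2: r = 2·(1/2)^2 = 1/2).
r to a full niece or nephew = 1/4 (full aunt/uncle↔niece/nephew: two paths of length 3 through the shared grandparent pair: r = 2·(1/2)^3 = 1/4).
r to a half-sibling = 1/4 (half-sibs share one parent — one path of length 2: r = (1/2)^2 = 1/4).
Summing one r·B term per recipient: 1·0.5·0.204 + 4·0.25·0.0607 + 4·0.25·0.151 = 0.3137.

0.3137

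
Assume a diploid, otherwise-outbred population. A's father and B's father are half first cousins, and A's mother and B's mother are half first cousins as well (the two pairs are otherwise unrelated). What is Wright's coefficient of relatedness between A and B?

0.03125

With two independent routes of shared ancestry, r is the sum of the two contributions.
A and B are related in two ways: half second cousins through their fathers (r = 1/64) and half second cousins through their mothers (r = 1/64).
r = 1/64 + 1/64 = 0.03125.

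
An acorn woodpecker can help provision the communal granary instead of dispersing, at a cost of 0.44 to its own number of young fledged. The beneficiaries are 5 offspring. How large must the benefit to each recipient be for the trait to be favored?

0.176

r to an offspring = 1/2 (one parent–offspring link: r = (1/2)^1 = 1/2).
Hamilton's rule with n recipients of equal r: n·r·B > C, so B > C/(n·r) = 0.44/(5·0.5) = 0.176.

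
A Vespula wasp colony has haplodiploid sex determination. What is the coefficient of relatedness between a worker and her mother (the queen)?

0.5

One meiotic link between diploid queen and diploid daughter: r = 1/2.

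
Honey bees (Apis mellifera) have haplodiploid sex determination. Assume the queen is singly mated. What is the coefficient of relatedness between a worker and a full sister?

0.75

Haplodiploid full sisters inherit their father's entire haploid genome identically (contributing 1/2) and on average half of their mother's contribution (1/2 · 1/2 = 1/4); r = 1/2 + 1/4 = 3/4.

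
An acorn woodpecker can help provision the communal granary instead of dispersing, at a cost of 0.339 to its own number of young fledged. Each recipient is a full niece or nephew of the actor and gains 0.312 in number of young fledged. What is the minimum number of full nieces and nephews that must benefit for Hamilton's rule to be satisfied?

5

r to a full niece or nephew = 1/4 (full aunt/uncle↔niece/nephew: two paths of length 3 through the shared grandparent pair: r = 2·(1/2)^3 = 1/4).
Hamilton's rule: n·r·B > C  ⇒  n > C/(r·B) = 0.339/(0.25·0.312) = 4.346.
The smallest integer exceeding 4.346 is 5.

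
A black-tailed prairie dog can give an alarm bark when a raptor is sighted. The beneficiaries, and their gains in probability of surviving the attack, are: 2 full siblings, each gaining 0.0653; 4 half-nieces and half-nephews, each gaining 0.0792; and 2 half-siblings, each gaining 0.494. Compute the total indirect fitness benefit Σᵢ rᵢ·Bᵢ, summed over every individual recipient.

r to a full sibling = 1/2 (full sibs share both parents — two paths of length 2: r = 2·(1/2)^2 = 1/2).
r to a half-niece or half-nephew = 0.125 (half-aunt/uncle↔niece/nephew: one path of length 3: r = (1/2)^3 = 1/8).
r to a half-sibling = 0.25 (half-sibs share one parent — one path of length 2: r = (1/2)^2 = 1/4).
Summing one r·B term per recipient: 2·0.5·0.0653 + 4·0.125·0.0792 + 2·0.25·0.494 = 0.3519.

0.3519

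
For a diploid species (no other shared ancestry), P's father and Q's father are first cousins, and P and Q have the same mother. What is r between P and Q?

0.28125

With two independent routes of shared ancestry, r is the sum of the two contributions.
P and Q are related in two ways: second cousins through their fathers (r = 1/32) and half-sibs through their shared mother (r = 1/4).
r = 1/32 + 1/4 = 9/32 = 0.28125.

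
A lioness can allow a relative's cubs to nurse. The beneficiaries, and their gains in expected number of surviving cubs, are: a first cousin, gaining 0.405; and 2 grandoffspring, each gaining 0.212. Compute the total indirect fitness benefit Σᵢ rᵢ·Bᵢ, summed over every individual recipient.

r to a first cousin = 0.125 (first cousins share one grandparent pair — two paths of length 4: r = 2·(1/2)^4 = 1/8).
r to a grandoffspring = 0.25 (two parent–offspring links: r = (1/2)^2 = 1/4).
Summing one r·B term per recipient: 1·0.125·0.405 + 2·0.25·0.212 = 0.156625.

0.156625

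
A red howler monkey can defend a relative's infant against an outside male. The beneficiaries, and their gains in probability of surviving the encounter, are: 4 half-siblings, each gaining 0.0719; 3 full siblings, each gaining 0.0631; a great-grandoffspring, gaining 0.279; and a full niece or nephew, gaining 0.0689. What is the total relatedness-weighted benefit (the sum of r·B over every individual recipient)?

0.21865

r to a half-sibling = 0.25 (half-sibs share one parent — one path of length 2: r = (1/2)^2 = 1/4).
r to a full sibling = 1/2 (full sibs share both parents — two paths of length 2: r = 2·(1/2)^2 = 1/2).
r to a great-grandoffspring = 1/8 (three parent–offspring links: r = (1/2)^3 = 1/8).
r to a full niece or nephew = 1/4 (full aunt/uncle↔niece/nephew: two paths of length 3 through the shared grandparent pair: r = 2·(1/2)^3 = 1/4).
Summing one r·B term per recipient: 4·0.25·0.0719 + 3·0.5·0.0631 + 1·0.125·0.279 + 1·0.25·0.0689 = 0.21865.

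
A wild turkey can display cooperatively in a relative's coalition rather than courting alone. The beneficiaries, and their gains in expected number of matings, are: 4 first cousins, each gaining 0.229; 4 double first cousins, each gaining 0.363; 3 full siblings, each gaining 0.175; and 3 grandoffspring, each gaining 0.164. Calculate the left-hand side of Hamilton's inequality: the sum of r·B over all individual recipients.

0.863

r to a first cousin = 1/8 (first cousins share one grandparent pair — two paths of length 4: r = 2·(1/2)^4 = 1/8).
r to a double first cousin = 0.25 (double first cousins share both grandparent pairs — four paths of length 4: r = 4·(1/2)^4 = 1/4).
r to a full sibling = 1/2 (full sibs share both parents — two paths of length 2: r = 2·(1/2)^2 = 1/2).
r to a grandoffspring = 1/4 (two parent–offspring links: r = (1/2)^2 = 1/4).
Summing one r·B term per recipient: 4·0.125·0.229 + 4·0.25·0.363 + 3·0.5·0.175 + 3·0.25·0.164 = 0.863.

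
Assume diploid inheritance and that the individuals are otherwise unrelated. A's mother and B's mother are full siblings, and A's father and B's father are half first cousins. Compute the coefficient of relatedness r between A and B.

0.140625

Relatedness sums over independent paths through distinct common ancestors.
A and B are related in two ways: first cousins through their mothers (r = 1/8) and half second cousins through their fathers (r = 1/64).
r = 1/8 + 1/64 = 9/64 = 0.140625.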